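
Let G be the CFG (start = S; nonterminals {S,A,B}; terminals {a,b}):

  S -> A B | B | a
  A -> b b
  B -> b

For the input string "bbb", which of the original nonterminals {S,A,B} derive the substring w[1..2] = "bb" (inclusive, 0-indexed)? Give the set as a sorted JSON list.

CNF form of G:
  S -> A B | a | b
  A -> T0 T0
  B -> b
  T0 -> b

Fill CYK table bottom-up (cells [i..j] with 1 ≤ i ≤ j ≤ 2 only):
  [1..1]={B,S,T0}  "b"  orig:{B,S}
  [2..2]={B,S,T0}  "b"  orig:{B,S}
  [1..2]={A}  "bb"

Original NTs in T[1,2] deriving "bb": ["A"]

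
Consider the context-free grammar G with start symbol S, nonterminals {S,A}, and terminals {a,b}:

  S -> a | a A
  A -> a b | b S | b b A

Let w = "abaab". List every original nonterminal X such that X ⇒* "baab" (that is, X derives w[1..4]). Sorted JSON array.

Convert to CNF:
  S -> T0 A | a
  A -> T0 T1 | T1 S | T1 X2
  T0 -> a
  T1 -> b
  X2 -> T1 A

Fill CYK table bottom-up, restricted to cells inside w[1..4]:
  [1..1]={T1}  "b"  orig:{}
  [2..2]={S,T0}  "a"  orig:{S}
  [3..3]={S,T0}  "a"  orig:{S}
  [4..4]={T1}  "b"  orig:{}
  [1..2]={A}  "ba"
  [2..3]=∅  "aa"
  [3..4]={A}  "ab"
  [1..3]=∅  "baa"
  [2..4]={S}  "aab"
  [1..4]={A}  "baab"

Original NTs in T[1,4] deriving "baab": ["A"]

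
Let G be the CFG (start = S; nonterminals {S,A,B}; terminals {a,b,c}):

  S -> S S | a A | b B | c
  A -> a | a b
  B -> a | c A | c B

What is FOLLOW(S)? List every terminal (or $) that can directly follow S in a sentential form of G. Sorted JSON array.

FIRST sets, iterate to fixpoint:
round 1:
  A via A→a: +{a}
  B via B→a: +{a}
  B via B→c A: +{c}
  S via S→a A: +{a}
  S via S→b B: +{b}
  S via S→c: +{c}
  FIRST(S)={a,b,c}  FIRST(A)={a}  FIRST(B)={a,c}
round 2: — fixpoint
  FIRST(S)={a,b,c}  FIRST(A)={a}  FIRST(B)={a,c}

FOLLOW iteration:
FOLLOW(S) := {$}
[1]
  S→S S: FOLLOW(S) ⊇ FIRST(S) = {a,b,c}; new: +{a,b,c}
  S→a A: FOLLOW(A) ⊇ FOLLOW(S) ⊇ {$,a,b,c}; new: +{$,a,b,c}
  S→b B: FOLLOW(B) ⊇ FOLLOW(S) ⊇ {$,a,b,c}; new: +{$,a,b,c}
  S: {$,a,b,c}  A: {$,a,b,c}  B: {$,a,b,c}
[2] (no change)
  S: {$,a,b,c}  A: {$,a,b,c}  B: {$,a,b,c}

FOLLOW(S) = ["$", "a", "b", "c"]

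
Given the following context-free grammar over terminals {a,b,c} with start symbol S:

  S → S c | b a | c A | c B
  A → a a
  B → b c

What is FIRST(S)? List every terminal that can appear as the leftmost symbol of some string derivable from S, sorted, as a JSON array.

Compute FIRST by fixpoint:
iter 1:
  A via A→a a: +{a}
  B via B→b c: +{b}
  S via S→b a: +{b}
  S via S→c A: +{c}
  FIRST[S]={b,c}  FIRST[A]={a}  FIRST[B]={b}
iter 2: — fixpoint
  FIRST[S]={b,c}  FIRST[A]={a}  FIRST[B]={b}

FIRST(S) = ["b", "c"]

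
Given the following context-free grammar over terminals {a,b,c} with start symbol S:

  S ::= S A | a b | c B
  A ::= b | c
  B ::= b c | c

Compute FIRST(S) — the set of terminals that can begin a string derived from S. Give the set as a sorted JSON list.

Compute FIRST by fixpoint:
iter 1:
  A via A→b: +{b}
  A via A→c: +{c}
  B via B→b c: +{b}
  B via B→c: +{c}
  S via S→a b: +{a}
  S via S→c B: +{c}
  S: {a,c}  A: {b,c}  B: {b,c}
iter 2: (stable)
  S: {a,c}  A: {b,c}  B: {b,c}

FIRST(S) = ["a", "c"]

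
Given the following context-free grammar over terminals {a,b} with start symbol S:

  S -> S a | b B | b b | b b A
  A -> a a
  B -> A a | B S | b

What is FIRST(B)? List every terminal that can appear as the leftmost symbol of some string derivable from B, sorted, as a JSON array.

Compute FIRST by fixpoint:
[1]
  A via A→a a: +{a}
  B via B→A a: +{a}
  B via B→b: +{b}
  S via S→b B: +{b}
  FIRST(S)={b}  FIRST(A)={a}  FIRST(B)={a,b}
[2] — fixpoint
  FIRST(S)={b}  FIRST(A)={a}  FIRST(B)={a,b}

FIRST(B) = ["a", "b"]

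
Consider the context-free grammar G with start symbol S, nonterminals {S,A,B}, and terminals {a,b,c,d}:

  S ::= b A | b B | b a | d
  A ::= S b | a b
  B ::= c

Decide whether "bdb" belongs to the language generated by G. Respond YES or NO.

CNF form of G:
  S -> T0 A | T0 B | T0 T1 | d
  A -> S T0 | T1 T0
  B -> c
  T0 -> b
  T1 -> a

CYK fill:
  cell(0,0) b: {T0}  orig:{}
  cell(1,1) d: {S}
  cell(2,2) b: {T0}  orig:{}
  cell(0,1) bd: ∅
  cell(1,2) db: {A}
  cell(0,2) bdb: {S}

S ∈ T[0,2] ⇒ YES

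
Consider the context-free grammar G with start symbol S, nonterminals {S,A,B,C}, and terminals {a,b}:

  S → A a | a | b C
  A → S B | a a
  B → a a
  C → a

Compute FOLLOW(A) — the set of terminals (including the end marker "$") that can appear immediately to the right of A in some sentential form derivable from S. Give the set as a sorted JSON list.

FIRST sets, iterate to fixpoint:
[1]
  A via A→a a: +{a}
  B via B→a a: +{a}
  C via C→a: +{a}
  S via S→A a: +{a}
  S via S→b C: +{b}
  S: {a,b}  A: {a}  B: {a}  C: {a}
[2]
  A via A→S B: +{b}
  S: {a,b}  A: {a,b}  B: {a}  C: {a}
[3] — fixpoint
  S: {a,b}  A: {a,b}  B: {a}  C: {a}

FOLLOW sets:
seed FOLLOW(S) with $
[1]
  A→S B: FOLLOW(S) ⊇ FIRST(B) = {a}; new: +{a}
  S→A a: FOLLOW(A) ⊇ FIRST(a) = {a}; new: +{a}
  S→b C: FOLLOW(C) ⊇ FOLLOW(S) ⊇ {$,a}; new: +{$,a}
  FOLLOW[S]={$,a}  FOLLOW[A]={a}  FOLLOW[B]={}  FOLLOW[C]={$,a}
[2]
  A→S B: FOLLOW(B) ⊇ FOLLOW(A) ⊇ {a}; new: +{a}
  FOLLOW[S]={$,a}  FOLLOW[A]={a}  FOLLOW[B]={a}  FOLLOW[C]={$,a}
[3] done
  FOLLOW[S]={$,a}  FOLLOW[A]={a}  FOLLOW[B]={a}  FOLLOW[C]={$,a}

FOLLOW(A) = ["a"]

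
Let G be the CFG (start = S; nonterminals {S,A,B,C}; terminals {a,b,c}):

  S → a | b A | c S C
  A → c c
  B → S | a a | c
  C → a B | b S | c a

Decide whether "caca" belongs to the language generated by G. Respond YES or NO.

Convert to CNF:
  S -> T0 X4 | T2 A | a
  A -> T0 T0
  B -> T0 X3 | T1 T1 | T2 A | a | c
  C -> T0 T1 | T1 B | T2 S
  T0 -> c
  T1 -> a
  T2 -> b
  X3 -> S C
  X4 -> S C

CYK table (by increasing span):
  cell(0,0) c: {B,T0}  orig:{B}
  cell(1,1) a: {B,S,T1}  orig:{B,S}
  cell(2,2) c: {B,T0}  orig:{B}
  cell(3,3) a: {B,S,T1}  orig:{B,S}
  cell(0,1) ca: {C}
  cell(1,2) ac: {C}
  cell(2,3) ca: {C}
  cell(0,2) cac: ∅
  cell(1,3) aca: {X3,X4}  orig:{}
  cell(0,3) caca: {B,S}

S ∈ T[0,3] ⇒ YES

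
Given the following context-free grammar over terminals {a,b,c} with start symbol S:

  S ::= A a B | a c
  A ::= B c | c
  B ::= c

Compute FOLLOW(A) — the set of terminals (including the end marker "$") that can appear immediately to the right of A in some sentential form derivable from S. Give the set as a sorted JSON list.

FIRST sets, iterate to fixpoint:
pass 1:
  A via A→c: +{c}
  B via B→c: +{c}
  S via S→A a B: +{c}
  S via S→a c: +{a}
  S: {a,c}  A: {c}  B: {c}
pass 2: (no change)
  S: {a,c}  A: {c}  B: {c}

FOLLOW sets:
initialize: $ ∈ FOLLOW(S)
round 1:
  A→B c: FOLLOW(B) ⊇ FIRST(c) = {c}; new: +{c}
  S→A a B: FOLLOW(A) ⊇ FIRST(a) = {a}; new: +{a}
  S→A a B: FOLLOW(B) ⊇ FOLLOW(S) ⊇ {$}; new: +{$}
  S: {$}  A: {a}  B: {$,c}
round 2: — fixpoint
  S: {$}  A: {a}  B: {$,c}

FOLLOW(A) = ["a"]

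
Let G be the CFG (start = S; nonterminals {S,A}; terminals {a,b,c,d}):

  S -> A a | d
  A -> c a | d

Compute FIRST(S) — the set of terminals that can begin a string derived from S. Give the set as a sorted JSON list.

Compute FIRST by fixpoint:
[1]
  A via A→c a: +{c}
  A via A→d: +{d}
  S via S→A a: +{c,d}
  FIRST[S]={c,d}  FIRST[A]={c,d}
[2] — fixpoint
  FIRST[S]={c,d}  FIRST[A]={c,d}

FIRST(S) = ["c", "d"]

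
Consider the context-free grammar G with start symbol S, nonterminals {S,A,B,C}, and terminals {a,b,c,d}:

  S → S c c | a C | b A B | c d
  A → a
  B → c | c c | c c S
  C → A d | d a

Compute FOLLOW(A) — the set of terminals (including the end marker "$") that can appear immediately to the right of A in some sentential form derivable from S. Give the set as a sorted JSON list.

FIRST iteration:
iter 1:
  A via A→a: +{a}
  B via B→c: +{c}
  C via C→A d: +{a}
  C via C→d a: +{d}
  S via S→a C: +{a}
  S via S→b A B: +{b}
  S via S→c d: +{c}
  S: {a,b,c}  A: {a}  B: {c}  C: {a,d}
iter 2: — fixpoint
  S: {a,b,c}  A: {a}  B: {c}  C: {a,d}

FOLLOW sets:
seed FOLLOW(S) with $
iter 1:
  C→A d: FOLLOW(A) ⊇ FIRST(d) = {d}; new: +{d}
  S→S c c: FOLLOW(S) ⊇ FIRST(c) = {c}; new: +{c}
  S→a C: FOLLOW(C) ⊇ FOLLOW(S) ⊇ {$,c}; new: +{$,c}
  S→b A B: FOLLOW(A) ⊇ FIRST(B) = {c}; new: +{c}
  S→b A B: FOLLOW(B) ⊇ FOLLOW(S) ⊇ {$,c}; new: +{$,c}
  FOLLOW(S)={$,c}  FOLLOW(A)={c,d}  FOLLOW(B)={$,c}  FOLLOW(C)={$,c}
iter 2: (no change)
  FOLLOW(S)={$,c}  FOLLOW(A)={c,d}  FOLLOW(B)={$,c}  FOLLOW(C)={$,c}

FOLLOW(A) = ["c", "d"]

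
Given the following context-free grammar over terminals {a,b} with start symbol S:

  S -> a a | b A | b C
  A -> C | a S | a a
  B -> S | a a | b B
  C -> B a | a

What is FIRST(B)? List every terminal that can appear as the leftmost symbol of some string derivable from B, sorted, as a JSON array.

Compute FIRST by fixpoint:
iter 1:
  A via A→a S: +{a}
  B via B→a a: +{a}
  B via B→b B: +{b}
  C via C→B a: +{a,b}
  S via S→a a: +{a}
  S via S→b A: +{b}
  FIRST(S)={a,b}  FIRST(A)={a}  FIRST(B)={a,b}  FIRST(C)={a,b}
iter 2:
  A via A→C: +{b}
  FIRST(S)={a,b}  FIRST(A)={a,b}  FIRST(B)={a,b}  FIRST(C)={a,b}
iter 3: (no change)
  FIRST(S)={a,b}  FIRST(A)={a,b}  FIRST(B)={a,b}  FIRST(C)={a,b}

FIRST(B) = ["a", "b"]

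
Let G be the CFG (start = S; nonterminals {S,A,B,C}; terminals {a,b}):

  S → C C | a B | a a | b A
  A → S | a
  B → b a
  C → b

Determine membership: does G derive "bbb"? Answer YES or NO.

Convert to CNF:
  S -> C C | T0 B | T0 T0 | T1 A
  A -> C C | T0 B | T0 T0 | T1 A | a
  B -> T1 T0
  C -> b
  T0 -> a
  T1 -> b

CYK table (by increasing span):
  T[0,0] 'b' = {C,T1}  orig:{C}
  T[1,1] 'b' = {C,T1}  orig:{C}
  T[2,2] 'b' = {C,T1}  orig:{C}
  T[0,1] 'bb' = {A,S}
  T[1,2] 'bb' = {A,S}
  T[0,2] 'bbb' = {A,S}

S ∈ T[0,2] ⇒ YES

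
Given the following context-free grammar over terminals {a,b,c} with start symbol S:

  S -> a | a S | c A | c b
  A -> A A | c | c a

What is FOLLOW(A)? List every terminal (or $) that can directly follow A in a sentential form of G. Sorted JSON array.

FIRST sets, iterate to fixpoint:
round 1:
  A via A→c: +{c}
  S via S→a: +{a}
  S via S→c A: +{c}
  S: {a,c}  A: {c}
round 2: — fixpoint
  S: {a,c}  A: {c}

Compute FOLLOW by fixpoint:
seed FOLLOW(S) with $
iter 1:
  A→A A: FOLLOW(A) ⊇ FIRST(A) = {c}; new: +{c}
  S→c A: FOLLOW(A) ⊇ FOLLOW(S) ⊇ {$}; new: +{$}
  FOLLOW(S)={$}  FOLLOW(A)={$,c}
iter 2: — fixpoint
  FOLLOW(S)={$}  FOLLOW(A)={$,c}

FOLLOW(A) = ["$", "c"]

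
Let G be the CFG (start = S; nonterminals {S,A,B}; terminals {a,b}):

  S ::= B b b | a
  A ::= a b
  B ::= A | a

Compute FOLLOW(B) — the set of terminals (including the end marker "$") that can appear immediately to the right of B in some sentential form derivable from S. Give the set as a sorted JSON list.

FIRST iteration:
pass 1:
  A via A→a b: +{a}
  B via B→A: +{a}
  S via S→B b b: +{a}
  S: {a}  A: {a}  B: {a}
pass 2: (stable)
  S: {a}  A: {a}  B: {a}

FOLLOW iteration:
seed FOLLOW(S) with $
pass 1:
  S→B b b: FOLLOW(B) ⊇ FIRST(b) = {b}; new: +{b}
  S: {$}  A: {}  B: {b}
pass 2:
  B→A: FOLLOW(A) ⊇ FOLLOW(B) ⊇ {b}; new: +{b}
  S: {$}  A: {b}  B: {b}
pass 3: (stable)
  S: {$}  A: {b}  B: {b}

FOLLOW(B) = ["b"]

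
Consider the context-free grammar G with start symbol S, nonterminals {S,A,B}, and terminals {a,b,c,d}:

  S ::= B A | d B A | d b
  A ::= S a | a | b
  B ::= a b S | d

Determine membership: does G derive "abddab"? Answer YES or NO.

Convert to CNF:
  S -> B A | T2 T1 | T2 X4
  A -> S T0 | a | b
  B -> T0 X3 | d
  T0 -> a
  T1 -> b
  T2 -> d
  X3 -> T1 S
  X4 -> B A

CYK table (by increasing span):
  T[0,0] 'a' = {A,T0}  orig:{A}
  T[1,1] 'b' = {A,T1}  orig:{A}
  T[2,2] 'd' = {B,T2}  orig:{B}
  T[3,3] 'd' = {B,T2}  orig:{B}
  T[4,4] 'a' = {A,T0}  orig:{A}
  T[5,5] 'b' = {A,T1}  orig:{A}
  T[0,1] 'ab' = ∅
  T[1,2] 'bd' = ∅
  T[2,3] 'dd' = ∅
  T[3,4] 'da' = {S,X4}  orig:{S}
  T[4,5] 'ab' = ∅
  T[0,2] 'abd' = ∅
  T[1,3] 'bdd' = ∅
  T[2,4] 'dda' = {S}
  T[3,5] 'dab' = ∅
  T[0,3] 'abdd' = ∅
  T[1,4] 'bdda' = {X3}  orig:{}
  T[2,5] 'ddab' = ∅
  T[0,4] 'abdda' = {B}
  T[1,5] 'bddab' = ∅
  T[0,5] 'abddab' = {S,X4}  orig:{S}

S ∈ T[0,5] ⇒ YES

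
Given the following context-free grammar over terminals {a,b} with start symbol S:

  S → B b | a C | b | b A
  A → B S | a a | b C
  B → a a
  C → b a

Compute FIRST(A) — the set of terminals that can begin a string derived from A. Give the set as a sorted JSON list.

Compute FIRST by fixpoint:
[1]
  A via A→a a: +{a}
  A via A→b C: +{b}
  B via B→a a: +{a}
  C via C→b a: +{b}
  S via S→B b: +{a}
  S via S→b: +{b}
  FIRST[S]={a,b}  FIRST[A]={a,b}  FIRST[B]={a}  FIRST[C]={b}
[2] (no change)
  FIRST[S]={a,b}  FIRST[A]={a,b}  FIRST[B]={a}  FIRST[C]={b}

FIRST(A) = ["a", "b"]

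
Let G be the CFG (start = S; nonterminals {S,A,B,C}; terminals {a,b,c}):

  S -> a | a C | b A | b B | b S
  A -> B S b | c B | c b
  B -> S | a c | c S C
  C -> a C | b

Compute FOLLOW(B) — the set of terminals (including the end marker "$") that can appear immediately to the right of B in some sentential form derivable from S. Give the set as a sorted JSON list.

FIRST sets, iterate to fixpoint:
pass 1:
  A via A→c B: +{c}
  B via B→a c: +{a}
  B via B→c S C: +{c}
  C via C→a C: +{a}
  C via C→b: +{b}
  S via S→a: +{a}
  S via S→b A: +{b}
  FIRST[S]={a,b}  FIRST[A]={c}  FIRST[B]={a,c}  FIRST[C]={a,b}
pass 2:
  A via A→B S b: +{a}
  B via B→S: +{b}
  FIRST[S]={a,b}  FIRST[A]={a,c}  FIRST[B]={a,b,c}  FIRST[C]={a,b}
pass 3:
  A via A→B S b: +{b}
  FIRST[S]={a,b}  FIRST[A]={a,b,c}  FIRST[B]={a,b,c}  FIRST[C]={a,b}
pass 4: (no change)
  FIRST[S]={a,b}  FIRST[A]={a,b,c}  FIRST[B]={a,b,c}  FIRST[C]={a,b}

Compute FOLLOW by fixpoint:
initialize: $ ∈ FOLLOW(S)
[1]
  A→B S b: FOLLOW(B) ⊇ FIRST(S) = {a,b}; new: +{a,b}
  A→B S b: FOLLOW(S) ⊇ FIRST(b) = {b}; new: +{b}
  B→S: FOLLOW(S) ⊇ FOLLOW(B) ⊇ {a,b}; new: +{a}
  B→c S C: FOLLOW(C) ⊇ FOLLOW(B) ⊇ {a,b}; new: +{a,b}
  S→a C: FOLLOW(C) ⊇ FOLLOW(S) ⊇ {$,a,b}; new: +{$}
  S→b A: FOLLOW(A) ⊇ FOLLOW(S) ⊇ {$,a,b}; new: +{$,a,b}
  S→b B: FOLLOW(B) ⊇ FOLLOW(S) ⊇ {$,a,b}; new: +{$}
  FOLLOW[S]={$,a,b}  FOLLOW[A]={$,a,b}  FOLLOW[B]={$,a,b}  FOLLOW[C]={$,a,b}
[2] (no change)
  FOLLOW[S]={$,a,b}  FOLLOW[A]={$,a,b}  FOLLOW[B]={$,a,b}  FOLLOW[C]={$,a,b}

FOLLOW(B) = ["$", "a", "b"]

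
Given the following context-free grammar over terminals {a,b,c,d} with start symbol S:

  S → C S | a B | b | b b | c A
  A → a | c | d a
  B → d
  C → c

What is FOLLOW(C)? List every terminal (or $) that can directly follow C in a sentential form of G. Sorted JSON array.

FIRST iteration:
pass 1:
  A via A→a: +{a}
  A via A→c: +{c}
  A via A→d a: +{d}
  B via B→d: +{d}
  C via C→c: +{c}
  S via S→C S: +{c}
  S via S→a B: +{a}
  S via S→b: +{b}
  FIRST[S]={a,b,c}  FIRST[A]={a,c,d}  FIRST[B]={d}  FIRST[C]={c}
pass 2: — fixpoint
  FIRST[S]={a,b,c}  FIRST[A]={a,c,d}  FIRST[B]={d}  FIRST[C]={c}

FOLLOW iteration:
initialize: $ ∈ FOLLOW(S)
iter 1:
  S→C S: FOLLOW(C) ⊇ FIRST(S) = {a,b,c}; new: +{a,b,c}
  S→a B: FOLLOW(B) ⊇ FOLLOW(S) ⊇ {$}; new: +{$}
  S→c A: FOLLOW(A) ⊇ FOLLOW(S) ⊇ {$}; new: +{$}
  FOLLOW(S)={$}  FOLLOW(A)={$}  FOLLOW(B)={$}  FOLLOW(C)={a,b,c}
iter 2: (stable)
  FOLLOW(S)={$}  FOLLOW(A)={$}  FOLLOW(B)={$}  FOLLOW(C)={a,b,c}

FOLLOW(C) = ["a", "b", "c"]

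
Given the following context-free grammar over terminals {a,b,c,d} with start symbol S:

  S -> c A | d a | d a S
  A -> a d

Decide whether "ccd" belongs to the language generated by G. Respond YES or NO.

Convert to CNF:
  S -> T1 T0 | T1 X3 | T2 A
  A -> T0 T1
  T0 -> a
  T1 -> d
  T2 -> c
  X3 -> T0 S

Fill CYK table bottom-up:
  [0..0]={T2}  "c"  orig:{}
  [1..1]={T2}  "c"  orig:{}
  [2..2]={T1}  "d"  orig:{}
  [0..1]=∅  "cc"
  [1..2]=∅  "cd"
  [0..2]=∅  "ccd"

S ∉ T[0,2] ⇒ NO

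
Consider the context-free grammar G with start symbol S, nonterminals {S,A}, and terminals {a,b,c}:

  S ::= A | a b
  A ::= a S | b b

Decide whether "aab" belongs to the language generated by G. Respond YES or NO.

Convert to CNF:
  S -> T0 S | T0 T1 | T1 T1
  A -> T0 S | T1 T1
  T0 -> a
  T1 -> b

Fill CYK table bottom-up:
  cell(0,0) a: {T0}  orig:{}
  cell(1,1) a: {T0}  orig:{}
  cell(2,2) b: {T1}  orig:{}
  cell(0,1) aa: ∅
  cell(1,2) ab: {S}
  cell(0,2) aab: {A,S}

S ∈ T[0,2] ⇒ YES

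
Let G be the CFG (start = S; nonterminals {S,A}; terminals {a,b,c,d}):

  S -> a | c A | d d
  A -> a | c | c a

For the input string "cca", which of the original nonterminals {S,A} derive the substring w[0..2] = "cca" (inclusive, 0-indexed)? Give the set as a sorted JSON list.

CNF form of G:
  S -> T0 A | T2 T2 | a
  A -> T0 T1 | a | c
  T0 -> c
  T1 -> a
  T2 -> d

CYK fill — only the sub-triangle for w[0..2]:
  [0..0]={A,T0}  "c"  orig:{A}
  [1..1]={A,T0}  "c"  orig:{A}
  [2..2]={A,S,T1}  "a"  orig:{A,S}
  [0..1]={S}  "cc"
  [1..2]={A,S}  "ca"
  [0..2]={S}  "cca"

Original NTs in T[0,2] deriving "cca": ["S"]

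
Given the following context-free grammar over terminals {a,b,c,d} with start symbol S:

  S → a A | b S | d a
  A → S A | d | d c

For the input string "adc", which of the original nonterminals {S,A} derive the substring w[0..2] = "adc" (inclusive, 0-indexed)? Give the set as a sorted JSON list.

CNF form of G:
  S -> T0 T2 | T2 A | T3 S
  A -> S A | T0 T1 | d
  T0 -> d
  T1 -> c
  T2 -> a
  T3 -> b

Fill CYK table bottom-up — only the sub-triangle for w[0..2]:
  cell(0,0) a: {T2}  orig:{}
  cell(1,1) d: {A,T0}  orig:{A}
  cell(2,2) c: {T1}  orig:{}
  cell(0,1) ad: {S}
  cell(1,2) dc: {A}
  cell(0,2) adc: {S}

Original NTs in T[0,2] deriving "adc": ["S"]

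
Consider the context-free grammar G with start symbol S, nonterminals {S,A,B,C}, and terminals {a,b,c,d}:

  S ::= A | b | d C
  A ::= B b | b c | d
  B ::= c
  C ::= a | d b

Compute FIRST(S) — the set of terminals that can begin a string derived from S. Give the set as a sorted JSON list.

FIRST sets, iterate to fixpoint:
round 1:
  A via A→b c: +{b}
  A via A→d: +{d}
  B via B→c: +{c}
  C via C→a: +{a}
  C via C→d b: +{d}
  S via S→A: +{b,d}
  FIRST(S)={b,d}  FIRST(A)={b,d}  FIRST(B)={c}  FIRST(C)={a,d}
round 2:
  A via A→B b: +{c}
  S via S→A: +{c}
  FIRST(S)={b,c,d}  FIRST(A)={b,c,d}  FIRST(B)={c}  FIRST(C)={a,d}
round 3: done
  FIRST(S)={b,c,d}  FIRST(A)={b,c,d}  FIRST(B)={c}  FIRST(C)={a,d}

FIRST(S) = ["b", "c", "d"]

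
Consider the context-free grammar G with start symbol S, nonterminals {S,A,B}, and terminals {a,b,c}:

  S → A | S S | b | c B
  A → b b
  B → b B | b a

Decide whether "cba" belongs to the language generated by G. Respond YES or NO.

CNF form of G:
  S -> S S | T0 T0 | T2 B | b
  A -> T0 T0
  B -> T0 B | T0 T1
  T0 -> b
  T1 -> a
  T2 -> c

Fill CYK table bottom-up:
  T[0,0] 'c' = {T2}  orig:{}
  T[1,1] 'b' = {S,T0}  orig:{S}
  T[2,2] 'a' = {T1}  orig:{}
  T[0,1] 'cb' = ∅
  T[1,2] 'ba' = {B}
  T[0,2] 'cba' = {S}

S ∈ T[0,2] ⇒ YES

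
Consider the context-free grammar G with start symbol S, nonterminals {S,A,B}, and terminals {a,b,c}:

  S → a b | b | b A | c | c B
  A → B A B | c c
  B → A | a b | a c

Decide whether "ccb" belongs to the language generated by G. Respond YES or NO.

CNF form of G:
  S -> T0 B | T1 T2 | T2 A | b | c
  A -> B X3 | T0 T0
  B -> B X4 | T0 T0 | T1 T0 | T1 T2
  T0 -> c
  T1 -> a
  T2 -> b
  X3 -> A B
  X4 -> A B

Fill CYK table bottom-up:
  cell(0,0) c: {S,T0}  orig:{S}
  cell(1,1) c: {S,T0}  orig:{S}
  cell(2,2) b: {S,T2}  orig:{S}
  cell(0,1) cc: {A,B}
  cell(1,2) cb: ∅
  cell(0,2) ccb: ∅

S ∉ T[0,2] ⇒ NO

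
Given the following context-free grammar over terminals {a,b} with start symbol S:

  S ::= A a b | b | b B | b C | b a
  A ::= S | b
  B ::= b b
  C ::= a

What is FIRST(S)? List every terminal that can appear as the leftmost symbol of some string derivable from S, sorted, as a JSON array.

FIRST iteration:
[1]
  A via A→b: +{b}
  B via B→b b: +{b}
  C via C→a: +{a}
  S via S→A a b: +{b}
  S: {b}  A: {b}  B: {b}  C: {a}
[2] (no change)
  S: {b}  A: {b}  B: {b}  C: {a}

FIRST(S) = ["b"]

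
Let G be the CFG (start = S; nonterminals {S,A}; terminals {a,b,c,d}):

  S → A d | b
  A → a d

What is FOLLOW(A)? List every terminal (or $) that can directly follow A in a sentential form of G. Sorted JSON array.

Compute FIRST by fixpoint:
round 1:
  A via A→a d: +{a}
  S via S→A d: +{a}
  S via S→b: +{b}
  FIRST[S]={a,b}  FIRST[A]={a}
round 2: (stable)
  FIRST[S]={a,b}  FIRST[A]={a}

FOLLOW sets:
seed FOLLOW(S) with $
[1]
  S→A d: FOLLOW(A) ⊇ FIRST(d) = {d}; new: +{d}
  S: {$}  A: {d}
[2] (stable)
  S: {$}  A: {d}

FOLLOW(A) = ["d"]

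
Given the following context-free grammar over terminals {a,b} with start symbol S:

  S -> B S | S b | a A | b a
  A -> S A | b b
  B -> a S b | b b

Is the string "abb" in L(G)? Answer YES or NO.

CNF form of G:
  S -> B S | S T0 | T0 T1 | T1 A
  A -> S A | T0 T0
  B -> T0 T0 | T1 X2
  T0 -> b
  T1 -> a
  X2 -> S T0

CYK table (by increasing span):
  T[0,0] 'a' = {T1}  orig:{}
  T[1,1] 'b' = {T0}  orig:{}
  T[2,2] 'b' = {T0}  orig:{}
  T[0,1] 'ab' = ∅
  T[1,2] 'bb' = {A,B}
  T[0,2] 'abb' = {S}

S ∈ T[0,2] ⇒ YES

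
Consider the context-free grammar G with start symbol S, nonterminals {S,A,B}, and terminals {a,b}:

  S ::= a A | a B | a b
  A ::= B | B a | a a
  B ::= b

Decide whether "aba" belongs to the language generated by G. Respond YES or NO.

Convert to CNF:
  S -> T0 A | T0 B | T0 T1
  A -> B T0 | T0 T0 | b
  B -> b
  T0 -> a
  T1 -> b

CYK table (by increasing span):
  [0..0]={T0}  "a"  orig:{}
  [1..1]={A,B,T1}  "b"  orig:{A,B}
  [2..2]={T0}  "a"  orig:{}
  [0..1]={S}  "ab"
  [1..2]={A}  "ba"
  [0..2]={S}  "aba"

S ∈ T[0,2] ⇒ YES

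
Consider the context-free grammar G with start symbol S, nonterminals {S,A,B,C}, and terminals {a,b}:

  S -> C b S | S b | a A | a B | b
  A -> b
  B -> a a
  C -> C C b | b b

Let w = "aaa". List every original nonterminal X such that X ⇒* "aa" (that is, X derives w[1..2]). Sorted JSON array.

Convert to CNF:
  S -> C X3 | S T1 | T0 A | T0 B | b
  A -> b
  B -> T0 T0
  C -> C X2 | T1 T1
  T0 -> a
  T1 -> b
  X2 -> C T1
  X3 -> T1 S

CYK table (by increasing span) — only the sub-triangle for w[1..2]:
  [1..1]={T0}  "a"  orig:{}
  [2..2]={T0}  "a"  orig:{}
  [1..2]={B}  "aa"

Original NTs in T[1,2] deriving "aa": ["B"]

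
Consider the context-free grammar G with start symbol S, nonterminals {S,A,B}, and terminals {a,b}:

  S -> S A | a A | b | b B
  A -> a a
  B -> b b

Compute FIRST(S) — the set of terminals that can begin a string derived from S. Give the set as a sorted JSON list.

Compute FIRST by fixpoint:
round 1:
  A via A→a a: +{a}
  B via B→b b: +{b}
  S via S→a A: +{a}
  S via S→b: +{b}
  FIRST[S]={a,b}  FIRST[A]={a}  FIRST[B]={b}
round 2: done
  FIRST[S]={a,b}  FIRST[A]={a}  FIRST[B]={b}

FIRST(S) = ["a", "b"]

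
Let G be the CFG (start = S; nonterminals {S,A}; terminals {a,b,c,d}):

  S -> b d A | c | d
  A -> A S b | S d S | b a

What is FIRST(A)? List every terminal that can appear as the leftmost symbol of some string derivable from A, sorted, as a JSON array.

FIRST iteration:
pass 1:
  A via A→b a: +{b}
  S via S→b d A: +{b}
  S via S→c: +{c}
  S via S→d: +{d}
  FIRST(S)={b,c,d}  FIRST(A)={b}
pass 2:
  A via A→S d S: +{c,d}
  FIRST(S)={b,c,d}  FIRST(A)={b,c,d}
pass 3: (stable)
  FIRST(S)={b,c,d}  FIRST(A)={b,c,d}

FIRST(A) = ["b", "c", "d"]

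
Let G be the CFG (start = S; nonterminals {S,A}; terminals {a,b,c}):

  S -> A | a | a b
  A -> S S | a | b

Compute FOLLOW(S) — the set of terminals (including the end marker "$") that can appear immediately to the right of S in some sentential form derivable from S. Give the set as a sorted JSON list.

Compute FIRST by fixpoint:
[1]
  A via A→a: +{a}
  A via A→b: +{b}
  S via S→A: +{a,b}
  FIRST(S)={a,b}  FIRST(A)={a,b}
[2] (no change)
  FIRST(S)={a,b}  FIRST(A)={a,b}

FOLLOW iteration:
initialize: $ ∈ FOLLOW(S)
round 1:
  A→S S: FOLLOW(S) ⊇ FIRST(S) = {a,b}; new: +{a,b}
  S→A: FOLLOW(A) ⊇ FOLLOW(S) ⊇ {$,a,b}; new: +{$,a,b}
  FOLLOW[S]={$,a,b}  FOLLOW[A]={$,a,b}
round 2: — fixpoint
  FOLLOW[S]={$,a,b}  FOLLOW[A]={$,a,b}

FOLLOW(S) = ["$", "a", "b"]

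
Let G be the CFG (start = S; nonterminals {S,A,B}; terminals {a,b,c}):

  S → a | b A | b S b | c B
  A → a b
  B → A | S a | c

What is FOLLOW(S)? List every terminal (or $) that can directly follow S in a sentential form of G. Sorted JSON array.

Compute FIRST by fixpoint:
pass 1:
  A via A→a b: +{a}
  B via B→A: +{a}
  B via B→c: +{c}
  S via S→a: +{a}
  S via S→b A: +{b}
  S via S→c B: +{c}
  FIRST[S]={a,b,c}  FIRST[A]={a}  FIRST[B]={a,c}
pass 2:
  B via B→S a: +{b}
  FIRST[S]={a,b,c}  FIRST[A]={a}  FIRST[B]={a,b,c}
pass 3: — fixpoint
  FIRST[S]={a,b,c}  FIRST[A]={a}  FIRST[B]={a,b,c}

Compute FOLLOW by fixpoint:
initialize: $ ∈ FOLLOW(S)
pass 1:
  B→S a: FOLLOW(S) ⊇ FIRST(a) = {a}; new: +{a}
  S→b A: FOLLOW(A) ⊇ FOLLOW(S) ⊇ {$,a}; new: +{$,a}
  S→b S b: FOLLOW(S) ⊇ FIRST(b) = {b}; new: +{b}
  S→c B: FOLLOW(B) ⊇ FOLLOW(S) ⊇ {$,a,b}; new: +{$,a,b}
  FOLLOW[S]={$,a,b}  FOLLOW[A]={$,a}  FOLLOW[B]={$,a,b}
pass 2:
  B→A: FOLLOW(A) ⊇ FOLLOW(B) ⊇ {$,a,b}; new: +{b}
  FOLLOW[S]={$,a,b}  FOLLOW[A]={$,a,b}  FOLLOW[B]={$,a,b}
pass 3: done
  FOLLOW[S]={$,a,b}  FOLLOW[A]={$,a,b}  FOLLOW[B]={$,a,b}

FOLLOW(S) = ["$", "a", "b"]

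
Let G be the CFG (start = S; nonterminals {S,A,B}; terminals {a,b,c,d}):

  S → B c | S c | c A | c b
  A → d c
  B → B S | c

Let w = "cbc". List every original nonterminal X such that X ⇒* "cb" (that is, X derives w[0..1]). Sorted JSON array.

CNF form of G:
  S -> B T1 | S T1 | T1 A | T1 T2
  A -> T0 T1
  B -> B S | c
  T0 -> d
  T1 -> c
  T2 -> b

Fill CYK table bottom-up, restricted to cells inside w[0..1]:
  T[0,0] 'c' = {B,T1}  orig:{B}
  T[1,1] 'b' = {T2}  orig:{}
  T[0,1] 'cb' = {S}

Original NTs in T[0,1] deriving "cb": ["S"]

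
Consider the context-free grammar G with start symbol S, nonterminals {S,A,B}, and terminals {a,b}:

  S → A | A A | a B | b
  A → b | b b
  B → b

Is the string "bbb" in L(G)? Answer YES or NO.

CNF form of G:
  S -> A A | T0 T0 | T1 B | b
  A -> T0 T0 | b
  B -> b
  T0 -> b
  T1 -> a

CYK table (by increasing span):
  T[0,0] 'b' = {A,B,S,T0}  orig:{A,B,S}
  T[1,1] 'b' = {A,B,S,T0}  orig:{A,B,S}
  T[2,2] 'b' = {A,B,S,T0}  orig:{A,B,S}
  T[0,1] 'bb' = {A,S}
  T[1,2] 'bb' = {A,S}
  T[0,2] 'bbb' = {S}

S ∈ T[0,2] ⇒ YES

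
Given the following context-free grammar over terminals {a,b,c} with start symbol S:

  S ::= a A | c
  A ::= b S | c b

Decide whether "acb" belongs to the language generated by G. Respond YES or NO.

Convert to CNF:
  S -> T2 A | c
  A -> T0 S | T1 T0
  T0 -> b
  T1 -> c
  T2 -> a

CYK fill:
  T[0,0] 'a' = {T2}  orig:{}
  T[1,1] 'c' = {S,T1}  orig:{S}
  T[2,2] 'b' = {T0}  orig:{}
  T[0,1] 'ac' = ∅
  T[1,2] 'cb' = {A}
  T[0,2] 'acb' = {S}

S ∈ T[0,2] ⇒ YES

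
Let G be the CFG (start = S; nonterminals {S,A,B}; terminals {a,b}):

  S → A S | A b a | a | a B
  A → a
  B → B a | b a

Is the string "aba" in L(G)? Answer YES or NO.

CNF form of G:
  S -> A S | A X2 | T0 B | a
  A -> a
  B -> B T0 | T1 T0
  T0 -> a
  T1 -> b
  X2 -> T1 T0

CYK fill:
  cell(0,0) a: {A,S,T0}  orig:{A,S}
  cell(1,1) b: {T1}  orig:{}
  cell(2,2) a: {A,S,T0}  orig:{A,S}
  cell(0,1) ab: ∅
  cell(1,2) ba: {B,X2}  orig:{B}
  cell(0,2) aba: {S}

S ∈ T[0,2] ⇒ YES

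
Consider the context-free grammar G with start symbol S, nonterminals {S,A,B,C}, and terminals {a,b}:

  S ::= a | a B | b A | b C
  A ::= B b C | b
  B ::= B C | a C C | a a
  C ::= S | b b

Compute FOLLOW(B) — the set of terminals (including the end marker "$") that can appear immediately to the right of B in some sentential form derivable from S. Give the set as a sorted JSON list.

Compute FIRST by fixpoint:
iter 1:
  A via A→b: +{b}
  B via B→a C C: +{a}
  C via C→b b: +{b}
  S via S→a: +{a}
  S via S→b A: +{b}
  FIRST(S)={a,b}  FIRST(A)={b}  FIRST(B)={a}  FIRST(C)={b}
iter 2:
  A via A→B b C: +{a}
  C via C→S: +{a}
  FIRST(S)={a,b}  FIRST(A)={a,b}  FIRST(B)={a}  FIRST(C)={a,b}
iter 3: done
  FIRST(S)={a,b}  FIRST(A)={a,b}  FIRST(B)={a}  FIRST(C)={a,b}

Compute FOLLOW by fixpoint:
FOLLOW(S) := {$}
iter 1:
  A→B b C: FOLLOW(B) ⊇ FIRST(b) = {b}; new: +{b}
  B→B C: FOLLOW(B) ⊇ FIRST(C) = {a,b}; new: +{a}
  B→B C: FOLLOW(C) ⊇ FOLLOW(B) ⊇ {a,b}; new: +{a,b}
  C→S: FOLLOW(S) ⊇ FOLLOW(C) ⊇ {a,b}; new: +{a,b}
  S→a B: FOLLOW(B) ⊇ FOLLOW(S) ⊇ {$,a,b}; new: +{$}
  S→b A: FOLLOW(A) ⊇ FOLLOW(S) ⊇ {$,a,b}; new: +{$,a,b}
  S→b C: FOLLOW(C) ⊇ FOLLOW(S) ⊇ {$,a,b}; new: +{$}
  FOLLOW[S]={$,a,b}  FOLLOW[A]={$,a,b}  FOLLOW[B]={$,a,b}  FOLLOW[C]={$,a,b}
iter 2: — fixpoint
  FOLLOW[S]={$,a,b}  FOLLOW[A]={$,a,b}  FOLLOW[B]={$,a,b}  FOLLOW[C]={$,a,b}

FOLLOW(B) = ["$", "a", "b"]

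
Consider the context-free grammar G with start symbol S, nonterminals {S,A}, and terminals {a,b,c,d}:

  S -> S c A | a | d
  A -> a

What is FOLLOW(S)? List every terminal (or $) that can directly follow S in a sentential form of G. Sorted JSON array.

Compute FIRST by fixpoint:
pass 1:
  A via A→a: +{a}
  S via S→a: +{a}
  S via S→d: +{d}
  S: {a,d}  A: {a}
pass 2: — fixpoint
  S: {a,d}  A: {a}

Compute FOLLOW by fixpoint:
seed FOLLOW(S) with $
round 1:
  S→S c A: FOLLOW(S) ⊇ FIRST(c) = {c}; new: +{c}
  S→S c A: FOLLOW(A) ⊇ FOLLOW(S) ⊇ {$,c}; new: +{$,c}
  FOLLOW(S)={$,c}  FOLLOW(A)={$,c}
round 2: (no change)
  FOLLOW(S)={$,c}  FOLLOW(A)={$,c}

FOLLOW(S) = ["$", "c"]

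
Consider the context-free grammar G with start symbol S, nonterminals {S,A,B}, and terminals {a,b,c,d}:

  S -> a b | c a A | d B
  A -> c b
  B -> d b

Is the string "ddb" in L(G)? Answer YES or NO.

CNF form of G:
  S -> T0 X4 | T2 B | T3 T1
  A -> T0 T1
  B -> T2 T1
  T0 -> c
  T1 -> b
  T2 -> d
  T3 -> a
  X4 -> T3 A

Fill CYK table bottom-up:
  T[0,0] 'd' = {T2}  orig:{}
  T[1,1] 'd' = {T2}  orig:{}
  T[2,2] 'b' = {T1}  orig:{}
  T[0,1] 'dd' = ∅
  T[1,2] 'db' = {B}
  T[0,2] 'ddb' = {S}

S ∈ T[0,2] ⇒ YES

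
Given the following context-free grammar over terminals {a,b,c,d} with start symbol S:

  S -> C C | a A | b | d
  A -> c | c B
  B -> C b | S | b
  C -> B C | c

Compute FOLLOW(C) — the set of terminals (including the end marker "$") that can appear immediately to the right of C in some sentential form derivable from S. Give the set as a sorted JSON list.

FIRST sets, iterate to fixpoint:
[1]
  A via A→c: +{c}
  B via B→b: +{b}
  C via C→B C: +{b}
  C via C→c: +{c}
  S via S→C C: +{b,c}
  S via S→a A: +{a}
  S via S→d: +{d}
  FIRST[S]={a,b,c,d}  FIRST[A]={c}  FIRST[B]={b}  FIRST[C]={b,c}
[2]
  B via B→C b: +{c}
  B via B→S: +{a,d}
  C via C→B C: +{a,d}
  FIRST[S]={a,b,c,d}  FIRST[A]={c}  FIRST[B]={a,b,c,d}  FIRST[C]={a,b,c,d}
[3] (stable)
  FIRST[S]={a,b,c,d}  FIRST[A]={c}  FIRST[B]={a,b,c,d}  FIRST[C]={a,b,c,d}

FOLLOW sets:
initialize: $ ∈ FOLLOW(S)
round 1:
  B→C b: FOLLOW(C) ⊇ FIRST(b) = {b}; new: +{b}
  C→B C: FOLLOW(B) ⊇ FIRST(C) = {a,b,c,d}; new: +{a,b,c,d}
  S→C C: FOLLOW(C) ⊇ FIRST(C) = {a,b,c,d}; new: +{a,c,d}
  S→C C: FOLLOW(C) ⊇ FOLLOW(S) ⊇ {$}; new: +{$}
  S→a A: FOLLOW(A) ⊇ FOLLOW(S) ⊇ {$}; new: +{$}
  FOLLOW[S]={$}  FOLLOW[A]={$}  FOLLOW[B]={a,b,c,d}  FOLLOW[C]={$,a,b,c,d}
round 2:
  A→c B: FOLLOW(B) ⊇ FOLLOW(A) ⊇ {$}; new: +{$}
  B→S: FOLLOW(S) ⊇ FOLLOW(B) ⊇ {$,a,b,c,d}; new: +{a,b,c,d}
  S→a A: FOLLOW(A) ⊇ FOLLOW(S) ⊇ {$,a,b,c,d}; new: +{a,b,c,d}
  FOLLOW[S]={$,a,b,c,d}  FOLLOW[A]={$,a,b,c,d}  FOLLOW[B]={$,a,b,c,d}  FOLLOW[C]={$,a,b,c,d}
round 3: (no change)
  FOLLOW[S]={$,a,b,c,d}  FOLLOW[A]={$,a,b,c,d}  FOLLOW[B]={$,a,b,c,d}  FOLLOW[C]={$,a,b,c,d}

FOLLOW(C) = ["$", "a", "b", "c", "d"]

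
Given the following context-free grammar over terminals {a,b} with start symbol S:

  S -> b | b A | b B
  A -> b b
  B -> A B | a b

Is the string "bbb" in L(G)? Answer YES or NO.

CNF form of G:
  S -> T0 A | T0 B | b
  A -> T0 T0
  B -> A B | T1 T0
  T0 -> b
  T1 -> a

CYK fill:
  T[0,0] 'b' = {S,T0}  orig:{S}
  T[1,1] 'b' = {S,T0}  orig:{S}
  T[2,2] 'b' = {S,T0}  orig:{S}
  T[0,1] 'bb' = {A}
  T[1,2] 'bb' = {A}
  T[0,2] 'bbb' = {S}

S ∈ T[0,2] ⇒ YES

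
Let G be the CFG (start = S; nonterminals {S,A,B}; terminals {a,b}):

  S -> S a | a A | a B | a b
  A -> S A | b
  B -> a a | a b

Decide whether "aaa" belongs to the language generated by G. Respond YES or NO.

CNF form of G:
  S -> S T0 | T0 A | T0 B | T0 T1
  A -> S A | b
  B -> T0 T0 | T0 T1
  T0 -> a
  T1 -> b

Fill CYK table bottom-up:
  cell(0,0) a: {T0}  orig:{}
  cell(1,1) a: {T0}  orig:{}
  cell(2,2) a: {T0}  orig:{}
  cell(0,1) aa: {B}
  cell(1,2) aa: {B}
  cell(0,2) aaa: {S}

S ∈ T[0,2] ⇒ YES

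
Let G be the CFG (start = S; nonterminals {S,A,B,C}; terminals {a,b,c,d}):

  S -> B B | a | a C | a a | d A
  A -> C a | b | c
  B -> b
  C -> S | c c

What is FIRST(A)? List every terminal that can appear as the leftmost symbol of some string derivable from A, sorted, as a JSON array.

FIRST iteration:
[1]
  A via A→b: +{b}
  A via A→c: +{c}
  B via B→b: +{b}
  C via C→c c: +{c}
  S via S→B B: +{b}
  S via S→a: +{a}
  S via S→d A: +{d}
  S: {a,b,d}  A: {b,c}  B: {b}  C: {c}
[2]
  C via C→S: +{a,b,d}
  S: {a,b,d}  A: {b,c}  B: {b}  C: {a,b,c,d}
[3]
  A via A→C a: +{a,d}
  S: {a,b,d}  A: {a,b,c,d}  B: {b}  C: {a,b,c,d}
[4] — fixpoint
  S: {a,b,d}  A: {a,b,c,d}  B: {b}  C: {a,b,c,d}

FIRST(A) = ["a", "b", "c", "d"]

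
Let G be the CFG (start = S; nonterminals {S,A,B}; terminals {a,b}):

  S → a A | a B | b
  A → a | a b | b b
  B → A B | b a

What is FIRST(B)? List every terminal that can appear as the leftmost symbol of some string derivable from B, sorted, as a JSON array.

FIRST iteration:
iter 1:
  A via A→a: +{a}
  A via A→b b: +{b}
  B via B→A B: +{a,b}
  S via S→a A: +{a}
  S via S→b: +{b}
  S: {a,b}  A: {a,b}  B: {a,b}
iter 2: — fixpoint
  S: {a,b}  A: {a,b}  B: {a,b}

FIRST(B) = ["a", "b"]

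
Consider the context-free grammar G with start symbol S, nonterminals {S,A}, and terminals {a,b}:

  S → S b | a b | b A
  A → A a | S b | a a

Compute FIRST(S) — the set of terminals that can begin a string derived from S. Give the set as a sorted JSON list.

Compute FIRST by fixpoint:
[1]
  A via A→a a: +{a}
  S via S→a b: +{a}
  S via S→b A: +{b}
  FIRST[S]={a,b}  FIRST[A]={a}
[2]
  A via A→S b: +{b}
  FIRST[S]={a,b}  FIRST[A]={a,b}
[3] (stable)
  FIRST[S]={a,b}  FIRST[A]={a,b}

FIRST(S) = ["a", "b"]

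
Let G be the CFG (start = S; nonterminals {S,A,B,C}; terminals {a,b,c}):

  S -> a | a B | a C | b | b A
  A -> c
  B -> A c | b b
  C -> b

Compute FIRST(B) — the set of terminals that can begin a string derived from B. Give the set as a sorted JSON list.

FIRST sets, iterate to fixpoint:
[1]
  A via A→c: +{c}
  B via B→A c: +{c}
  B via B→b b: +{b}
  C via C→b: +{b}
  S via S→a: +{a}
  S via S→b: +{b}
  S: {a,b}  A: {c}  B: {b,c}  C: {b}
[2] (no change)
  S: {a,b}  A: {c}  B: {b,c}  C: {b}

FIRST(B) = ["b", "c"]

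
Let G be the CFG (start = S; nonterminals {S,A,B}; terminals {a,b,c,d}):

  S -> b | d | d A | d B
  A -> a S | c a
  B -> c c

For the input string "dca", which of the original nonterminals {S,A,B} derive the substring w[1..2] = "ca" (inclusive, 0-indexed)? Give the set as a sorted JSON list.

CNF form of G:
  S -> T2 A | T2 B | b | d
  A -> T0 S | T1 T0
  B -> T1 T1
  T0 -> a
  T1 -> c
  T2 -> d

Fill CYK table bottom-up — only the sub-triangle for w[1..2]:
  [1..1]={T1}  "c"  orig:{}
  [2..2]={T0}  "a"  orig:{}
  [1..2]={A}  "ca"

Original NTs in T[1,2] deriving "ca": ["A"]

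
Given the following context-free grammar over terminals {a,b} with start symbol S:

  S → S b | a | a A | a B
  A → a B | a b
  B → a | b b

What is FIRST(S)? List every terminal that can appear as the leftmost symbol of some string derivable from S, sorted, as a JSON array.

FIRST iteration:
round 1:
  A via A→a B: +{a}
  B via B→a: +{a}
  B via B→b b: +{b}
  S via S→a: +{a}
  FIRST(S)={a}  FIRST(A)={a}  FIRST(B)={a,b}
round 2: (stable)
  FIRST(S)={a}  FIRST(A)={a}  FIRST(B)={a,b}

FIRST(S) = ["a"]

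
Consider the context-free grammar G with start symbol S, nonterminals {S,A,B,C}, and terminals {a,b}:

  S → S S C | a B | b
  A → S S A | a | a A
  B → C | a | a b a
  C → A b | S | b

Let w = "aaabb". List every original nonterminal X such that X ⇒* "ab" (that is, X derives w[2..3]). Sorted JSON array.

Convert to CNF:
  S -> S X6 | T0 B | b
  A -> S X2 | T0 A | a
  B -> A T1 | S X3 | T0 B | T0 X4 | a | b
  C -> A T1 | S X5 | T0 B | b
  T0 -> a
  T1 -> b
  X2 -> S A
  X3 -> S C
  X4 -> T1 T0
  X5 -> S C
  X6 -> S C

Fill CYK table bottom-up, restricted to cells inside w[2..3]:
  cell(2,2) a: {A,B,T0}  orig:{A,B}
  cell(3,3) b: {B,C,S,T1}  orig:{B,C,S}
  cell(2,3) ab: {B,C,S}

Original NTs in T[2,3] deriving "ab": ["B", "C", "S"]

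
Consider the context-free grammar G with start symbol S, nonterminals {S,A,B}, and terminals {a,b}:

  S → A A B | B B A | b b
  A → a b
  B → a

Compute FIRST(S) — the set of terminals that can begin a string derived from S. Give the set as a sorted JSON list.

FIRST sets, iterate to fixpoint:
iter 1:
  A via A→a b: +{a}
  B via B→a: +{a}
  S via S→A A B: +{a}
  S via S→b b: +{b}
  FIRST(S)={a,b}  FIRST(A)={a}  FIRST(B)={a}
iter 2: (stable)
  FIRST(S)={a,b}  FIRST(A)={a}  FIRST(B)={a}

FIRST(S) = ["a", "b"]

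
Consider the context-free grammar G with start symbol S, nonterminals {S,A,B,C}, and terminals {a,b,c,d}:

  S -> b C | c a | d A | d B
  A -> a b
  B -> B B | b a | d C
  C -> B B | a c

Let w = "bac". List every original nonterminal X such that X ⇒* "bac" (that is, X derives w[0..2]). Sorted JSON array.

CNF form of G:
  S -> T1 C | T2 A | T2 B | T3 T0
  A -> T0 T1
  B -> B B | T1 T0 | T2 C
  C -> B B | T0 T3
  T0 -> a
  T1 -> b
  T2 -> d
  T3 -> c

CYK fill, restricted to cells inside w[0..2]:
  T[0,0] 'b' = {T1}  orig:{}
  T[1,1] 'a' = {T0}  orig:{}
  T[2,2] 'c' = {T3}  orig:{}
  T[0,1] 'ba' = {B}
  T[1,2] 'ac' = {C}
  T[0,2] 'bac' = {S}

Original NTs in T[0,2] deriving "bac": ["S"]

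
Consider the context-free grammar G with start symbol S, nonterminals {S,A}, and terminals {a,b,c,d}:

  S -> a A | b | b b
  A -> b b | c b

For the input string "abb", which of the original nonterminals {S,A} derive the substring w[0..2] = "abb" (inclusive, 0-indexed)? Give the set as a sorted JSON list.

Convert to CNF:
  S -> T0 T0 | T2 A | b
  A -> T0 T0 | T1 T0
  T0 -> b
  T1 -> c
  T2 -> a

Fill CYK table bottom-up — only the sub-triangle for w[0..2]:
  T[0,0] 'a' = {T2}  orig:{}
  T[1,1] 'b' = {S,T0}  orig:{S}
  T[2,2] 'b' = {S,T0}  orig:{S}
  T[0,1] 'ab' = ∅
  T[1,2] 'bb' = {A,S}
  T[0,2] 'abb' = {S}

Original NTs in T[0,2] deriving "abb": ["S"]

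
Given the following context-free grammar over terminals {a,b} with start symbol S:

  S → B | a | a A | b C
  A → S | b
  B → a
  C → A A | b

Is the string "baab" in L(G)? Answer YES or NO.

CNF form of G:
  S -> T0 A | T1 C | a
  A -> T0 A | T1 C | a | b
  B -> a
  C -> A A | b
  T0 -> a
  T1 -> b

CYK fill:
  [0..0]={A,C,T1}  "b"  orig:{A,C}
  [1..1]={A,B,S,T0}  "a"  orig:{A,B,S}
  [2..2]={A,B,S,T0}  "a"  orig:{A,B,S}
  [3..3]={A,C,T1}  "b"  orig:{A,C}
  [0..1]={C}  "ba"
  [1..2]={A,C,S}  "aa"
  [2..3]={A,C,S}  "ab"
  [0..2]={A,C,S}  "baa"
  [1..3]={A,C,S}  "aab"
  [0..3]={A,C,S}  "baab"

S ∈ T[0,3] ⇒ YES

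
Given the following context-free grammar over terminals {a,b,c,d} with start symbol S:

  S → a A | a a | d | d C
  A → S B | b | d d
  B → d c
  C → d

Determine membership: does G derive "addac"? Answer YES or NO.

CNF form of G:
  S -> T0 C | T2 A | T2 T2 | d
  A -> S B | T0 T0 | b
  B -> T0 T1
  C -> d
  T0 -> d
  T1 -> c
  T2 -> a

CYK table (by increasing span):
  T[0,0] 'a' = {T2}  orig:{}
  T[1,1] 'd' = {C,S,T0}  orig:{C,S}
  T[2,2] 'd' = {C,S,T0}  orig:{C,S}
  T[3,3] 'a' = {T2}  orig:{}
  T[4,4] 'c' = {T1}  orig:{}
  T[0,1] 'ad' = ∅
  T[1,2] 'dd' = {A,S}
  T[2,3] 'da' = ∅
  T[3,4] 'ac' = ∅
  T[0,2] 'add' = {S}
  T[1,3] 'dda' = ∅
  T[2,4] 'dac' = ∅
  T[0,3] 'adda' = ∅
  T[1,4] 'ddac' = ∅
  T[0,4] 'addac' = ∅

S ∉ T[0,4] ⇒ NO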